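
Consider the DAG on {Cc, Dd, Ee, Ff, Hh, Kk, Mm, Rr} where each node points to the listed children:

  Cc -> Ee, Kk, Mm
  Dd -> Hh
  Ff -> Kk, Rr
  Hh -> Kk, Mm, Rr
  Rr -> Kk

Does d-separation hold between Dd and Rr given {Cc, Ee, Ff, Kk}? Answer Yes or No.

No

Enumerating the 5 paths from Dd to Rr and testing each for blocking by {Cc, Ee, Ff, Kk}:
  1. Dd → Hh → Kk ← Ff → Rr — Hh:chain[open]; Kk:collider[open]; Ff:fork[blocks] ⇒ blocked
  2. Dd → Hh → Kk ← Rr — Hh:chain[open]; Kk:collider[open] ⇒ active
  3. Dd → Hh → Mm ← Cc → Kk ← Ff → Rr — Hh:chain[open]; Mm:collider[blocks]; Cc:fork[blocks]; Kk:collider[open]; Ff:fork[blocks] ⇒ blocked
  4. Dd → Hh → Mm ← Cc → Kk ← Rr — Hh:chain[open]; Mm:collider[blocks]; Cc:fork[blocks]; Kk:collider[open] ⇒ blocked
  5. Dd → Hh → Rr — Hh:chain[open] ⇒ active
At least one path is unblocked, so d-separation fails.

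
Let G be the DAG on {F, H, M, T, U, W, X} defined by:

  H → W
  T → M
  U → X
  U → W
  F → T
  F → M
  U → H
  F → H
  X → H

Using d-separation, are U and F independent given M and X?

Yes

There are 3 undirected paths between U and F; checking each against the conditioning set {M, X}:
Path 1: U → X → H ← F
  X is a chain here and X is conditioned on, so the path is blocked at X.
Path 2: U → W ← H ← F
  W is a collider here and neither W nor any of its descendants is conditioned on, so the collider stays closed — the path is blocked at W.
Path 3: U → H ← F
  H is a collider here and neither H nor any of its descendants is conditioned on, so the collider stays closed — the path is blocked at H.
Every path is blocked, so U and F are d-separated given {M, X}.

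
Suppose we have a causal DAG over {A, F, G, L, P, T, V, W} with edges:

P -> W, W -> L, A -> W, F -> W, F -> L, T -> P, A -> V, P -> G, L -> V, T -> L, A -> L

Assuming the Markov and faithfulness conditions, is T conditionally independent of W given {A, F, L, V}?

Enumerating the 5 paths from T to W and testing each for blocking by {A, F, L, V}:
Path 1: T → P → W
  P is a chain and P is not conditioned on — no node blocks this path, so it is active.
Path 2: T → L → V ← A → W
  L is a chain here and L is conditioned on, so the path is blocked at L.
Path 3: T → L ← W
  L is a collider and L is conditioned on, which opens it — no node blocks this path, so it is active.
Path 4: T → L ← A → W
  A is a fork here and A is conditioned on, so the path is blocked at A.
Path 5: T → L ← F → W
  F is a fork here and F is conditioned on, so the path is blocked at F.
Because an active path exists, T and W are not d-separated.

No — T and W are not d-separated given {A, F, L, V}.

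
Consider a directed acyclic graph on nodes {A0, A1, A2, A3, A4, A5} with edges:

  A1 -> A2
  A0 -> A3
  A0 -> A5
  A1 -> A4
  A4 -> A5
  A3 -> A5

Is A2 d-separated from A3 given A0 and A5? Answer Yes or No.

There are 2 undirected paths between A2 and A3; checking each against the conditioning set {A0, A5}:
Path 1: A2 ← A1 → A4 → A5 ← A0 → A3
  A0 is a fork here and A0 is conditioned on, so the path is blocked at A0.
Path 2: A2 ← A1 → A4 → A5 ← A3
  A1 is a fork and A1 is not conditioned on; A4 is a chain and A4 is not conditioned on; A5 is a collider and A5 is conditioned on, which opens it — no node blocks this path, so it is active.
At least one path is unblocked, so d-separation fails.

No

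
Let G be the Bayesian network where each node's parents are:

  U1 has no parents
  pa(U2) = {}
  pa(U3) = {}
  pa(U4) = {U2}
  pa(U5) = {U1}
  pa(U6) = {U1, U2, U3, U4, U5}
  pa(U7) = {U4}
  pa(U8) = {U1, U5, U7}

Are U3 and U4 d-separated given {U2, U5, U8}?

There are 6 undirected paths between U3 and U4; checking each against the conditioning set {U2, U5, U8}:
  1. U3 → U6 ← U1 → U5 → U8 ← U7 ← U4 — U6:collider[blocks]; U1:fork[open]; U5:chain[blocks]; U8:collider[open]; U7:chain[open] ⇒ blocked
  2. U3 → U6 ← U1 → U8 ← U7 ← U4 — U6:collider[blocks]; U1:fork[open]; U8:collider[open]; U7:chain[open] ⇒ blocked
  3. U3 → U6 ← U4 — U6:collider[blocks] ⇒ blocked
  4. U3 → U6 ← U2 → U4 — U6:collider[blocks]; U2:fork[blocks] ⇒ blocked
  5. U3 → U6 ← U5 ← U1 → U8 ← U7 ← U4 — U6:collider[blocks]; U5:chain[blocks]; U1:fork[open]; U8:collider[open]; U7:chain[open] ⇒ blocked
  6. U3 → U6 ← U5 → U8 ← U7 ← U4 — U6:collider[blocks]; U5:fork[blocks]; U8:collider[open]; U7:chain[open] ⇒ blocked
Since every path is blocked, d-separation holds.

Yes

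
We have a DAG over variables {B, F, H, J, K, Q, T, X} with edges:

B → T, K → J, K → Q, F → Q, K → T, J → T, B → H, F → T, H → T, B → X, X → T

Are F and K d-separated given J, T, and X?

There are 3 undirected paths between F and K; checking each against the conditioning set {J, T, X}:
  1. F → T ← J ← K — T:collider[open]; J:chain[blocks] ⇒ blocked
  2. F → T ← K — T:collider[open] ⇒ active
  3. F → Q ← K — Q:collider[blocks] ⇒ blocked
At least one path is unblocked, so d-separation fails.

No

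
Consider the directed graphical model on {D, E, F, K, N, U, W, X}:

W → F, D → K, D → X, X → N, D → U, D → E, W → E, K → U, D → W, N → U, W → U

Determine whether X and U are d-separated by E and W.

5 paths connect X and U; each must be blocked for d-separation to hold:
Path 1: X → N → U
  N is a chain and N is not conditioned on — no node blocks this path, so it is active.
Path 2: X ← D → E ← W → U
  W is a fork here and W is conditioned on, so the path is blocked at W.
Path 3: X ← D → K → U
  D is a fork and D is not conditioned on; K is a chain and K is not conditioned on — no node blocks this path, so it is active.
Path 4: X ← D → W → U
  W is a chain here and W is conditioned on, so the path is blocked at W.
Path 5: X ← D → U
  D is a fork and D is not conditioned on — no node blocks this path, so it is active.
At least one path is unblocked, so d-separation fails.

No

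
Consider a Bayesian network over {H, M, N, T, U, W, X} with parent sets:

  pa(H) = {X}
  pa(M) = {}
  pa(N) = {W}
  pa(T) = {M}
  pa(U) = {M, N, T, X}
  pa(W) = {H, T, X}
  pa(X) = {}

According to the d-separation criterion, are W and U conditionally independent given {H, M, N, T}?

5 paths connect W and U; each must be blocked for d-separation to hold:
Path 1: W ← H ← X → U
  H is a chain here and H is conditioned on, so the path is blocked at H.
Path 2: W ← X → U
  X is a fork and X is not conditioned on — no node blocks this path, so it is active.
Path 3: W ← T → U
  T is a fork here and T is conditioned on, so the path is blocked at T.
Path 4: W ← T ← M → U
  T is a chain here and T is conditioned on, so the path is blocked at T.
Path 5: W → N → U
  N is a chain here and N is conditioned on, so the path is blocked at N.
Since the path W ← X → U is active, W and U are not d-separated given {H, M, N, T}.

No — W and U are not d-separated given {H, M, N, T}.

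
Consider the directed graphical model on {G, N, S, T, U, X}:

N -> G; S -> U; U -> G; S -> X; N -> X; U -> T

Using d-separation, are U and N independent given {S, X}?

Yes

Enumerating the 2 paths from U to N and testing each for blocking by {S, X}:
Path 1: U → G ← N
  G is a collider here and neither G nor any of its descendants is conditioned on, so the collider stays closed — the path is blocked at G.
Path 2: U ← S → X ← N
  S is a fork here and S is conditioned on, so the path is blocked at S.
All paths are blocked; U ⊥ N | {S, X} holds.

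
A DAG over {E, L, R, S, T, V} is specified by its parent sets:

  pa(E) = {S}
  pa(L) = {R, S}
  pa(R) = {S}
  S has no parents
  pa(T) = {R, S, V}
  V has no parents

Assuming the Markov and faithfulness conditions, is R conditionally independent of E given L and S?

3 paths connect R and E; each must be blocked for d-separation to hold:
Path 1: R → T ← S → E
  T is a collider here and neither T nor any of its descendants is conditioned on, so the collider stays closed — the path is blocked at T.
Path 2: R → L ← S → E
  S is a fork here and S is conditioned on, so the path is blocked at S.
Path 3: R ← S → E
  S is a fork here and S is conditioned on, so the path is blocked at S.
Since every path is blocked, d-separation holds.

Yes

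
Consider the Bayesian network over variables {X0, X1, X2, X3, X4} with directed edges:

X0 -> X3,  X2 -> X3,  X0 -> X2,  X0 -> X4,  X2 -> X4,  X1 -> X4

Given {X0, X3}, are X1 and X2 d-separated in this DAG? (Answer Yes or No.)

Yes

We examine all 3 paths between X1 and X2:
  1. X1 → X4 ← X0 → X3 ← X2 — X4:collider[blocks]; X0:fork[blocks]; X3:collider[open] ⇒ blocked
  2. X1 → X4 ← X0 → X2 — X4:collider[blocks]; X0:fork[blocks] ⇒ blocked
  3. X1 → X4 ← X2 — X4:collider[blocks] ⇒ blocked
Every path is blocked, so X1 and X2 are d-separated given {X0, X3}.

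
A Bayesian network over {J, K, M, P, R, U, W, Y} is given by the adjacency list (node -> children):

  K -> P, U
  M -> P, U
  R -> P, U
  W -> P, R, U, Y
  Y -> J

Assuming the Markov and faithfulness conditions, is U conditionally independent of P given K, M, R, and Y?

Enumerating the 6 paths from U to P and testing each for blocking by {K, M, R, Y}:
Path 1: U ← W → P
  W is a fork and W is not conditioned on — no node blocks this path, so it is active.
Path 2: U ← W → R → P
  R is a chain here and R is conditioned on, so the path is blocked at R.
Path 3: U ← M → P
  M is a fork here and M is conditioned on, so the path is blocked at M.
Path 4: U ← R ← W → P
  R is a chain here and R is conditioned on, so the path is blocked at R.
Path 5: U ← R → P
  R is a fork here and R is conditioned on, so the path is blocked at R.
Path 6: U ← K → P
  K is a fork here and K is conditioned on, so the path is blocked at K.
Since the path U ← W → P is active, U and P are not d-separated given {K, M, R, Y}.

No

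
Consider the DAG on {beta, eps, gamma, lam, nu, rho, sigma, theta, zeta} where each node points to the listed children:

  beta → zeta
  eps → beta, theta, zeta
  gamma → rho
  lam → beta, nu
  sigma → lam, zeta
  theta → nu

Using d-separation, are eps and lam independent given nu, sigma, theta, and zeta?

There are 5 undirected paths between eps and lam; checking each against the conditioning set {nu, sigma, theta, zeta}:
Path 1: eps → beta → zeta ← sigma → lam
  sigma is a fork here and sigma is conditioned on, so the path is blocked at sigma.
Path 2: eps → beta ← lam
  beta is a collider and its descendant zeta is conditioned on, which opens it — no node blocks this path, so it is active.
Path 3: eps → theta → nu ← lam
  theta is a chain here and theta is conditioned on, so the path is blocked at theta.
Path 4: eps → zeta ← beta ← lam
  zeta is a collider and zeta is conditioned on, which opens it; beta is a chain and beta is not conditioned on — no node blocks this path, so it is active.
Path 5: eps → zeta ← sigma → lam
  sigma is a fork here and sigma is conditioned on, so the path is blocked at sigma.
Because an active path exists, eps and lam are not d-separated.

No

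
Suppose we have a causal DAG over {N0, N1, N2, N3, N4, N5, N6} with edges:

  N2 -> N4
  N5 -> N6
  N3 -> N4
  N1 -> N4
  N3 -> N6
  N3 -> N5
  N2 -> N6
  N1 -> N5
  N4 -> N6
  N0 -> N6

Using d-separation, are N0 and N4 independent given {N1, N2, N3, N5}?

Yes

We examine all 6 paths between N0 and N4:
Path 1: N0 → N6 ← N4
  N6 is a collider here and neither N6 nor any of its descendants is conditioned on, so the collider stays closed — the path is blocked at N6.
Path 2: N0 → N6 ← N5 ← N1 → N4
  N6 is a collider here and neither N6 nor any of its descendants is conditioned on, so the collider stays closed — the path is blocked at N6.
Path 3: N0 → N6 ← N5 ← N3 → N4
  N6 is a collider here and neither N6 nor any of its descendants is conditioned on, so the collider stays closed — the path is blocked at N6.
Path 4: N0 → N6 ← N2 → N4
  N6 is a collider here and neither N6 nor any of its descendants is conditioned on, so the collider stays closed — the path is blocked at N6.
Path 5: N0 → N6 ← N3 → N4
  N6 is a collider here and neither N6 nor any of its descendants is conditioned on, so the collider stays closed — the path is blocked at N6.
Path 6: N0 → N6 ← N3 → N5 ← N1 → N4
  N6 is a collider here and neither N6 nor any of its descendants is conditioned on, so the collider stays closed — the path is blocked at N6.
All paths are blocked; N0 ⊥ N4 | {N1, N2, N3, N5} holds.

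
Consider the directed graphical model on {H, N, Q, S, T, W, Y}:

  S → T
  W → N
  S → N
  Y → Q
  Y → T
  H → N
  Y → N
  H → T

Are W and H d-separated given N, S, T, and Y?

No

We examine all 3 paths between W and H:
Path 1: W → N ← H
  N is a collider and N is conditioned on, which opens it — no node blocks this path, so it is active.
Path 2: W → N ← S → T ← H
  S is a fork here and S is conditioned on, so the path is blocked at S.
Path 3: W → N ← Y → T ← H
  Y is a fork here and Y is conditioned on, so the path is blocked at Y.
At least one path is unblocked, so d-separation fails.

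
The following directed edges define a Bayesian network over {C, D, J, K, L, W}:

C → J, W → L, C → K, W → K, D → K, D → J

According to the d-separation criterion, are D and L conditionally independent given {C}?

Yes

Enumerating the 2 paths from D to L and testing each for blocking by {C}:
Path 1: D → J ← C → K ← W → L
  J is a collider here and neither J nor any of its descendants is conditioned on, so the collider stays closed — the path is blocked at J.
Path 2: D → K ← W → L
  K is a collider here and neither K nor any of its descendants is conditioned on, so the collider stays closed — the path is blocked at K.
Since every path is blocked, d-separation holds.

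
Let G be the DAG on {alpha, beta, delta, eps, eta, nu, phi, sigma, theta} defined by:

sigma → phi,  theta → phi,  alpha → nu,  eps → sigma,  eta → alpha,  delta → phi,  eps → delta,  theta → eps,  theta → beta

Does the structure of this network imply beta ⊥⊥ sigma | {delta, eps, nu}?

Yes

4 paths connect beta and sigma; each must be blocked for d-separation to hold:
  1. beta ← theta → eps → sigma — theta:fork[open]; eps:chain[blocks] ⇒ blocked
  2. beta ← theta → eps → delta → phi ← sigma — theta:fork[open]; eps:chain[blocks]; delta:chain[blocks]; phi:collider[blocks] ⇒ blocked
  3. beta ← theta → phi ← sigma — theta:fork[open]; phi:collider[blocks] ⇒ blocked
  4. beta ← theta → phi ← delta ← eps → sigma — theta:fork[open]; phi:collider[blocks]; delta:chain[blocks]; eps:fork[blocks] ⇒ blocked
Since every path is blocked, d-separation holds.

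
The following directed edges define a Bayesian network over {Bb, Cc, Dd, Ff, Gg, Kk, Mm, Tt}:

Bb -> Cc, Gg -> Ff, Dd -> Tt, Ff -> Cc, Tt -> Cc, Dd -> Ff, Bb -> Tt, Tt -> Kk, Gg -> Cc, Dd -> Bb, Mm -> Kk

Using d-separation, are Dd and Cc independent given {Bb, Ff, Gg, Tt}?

Enumerating the 6 paths from Dd to Cc and testing each for blocking by {Bb, Ff, Gg, Tt}:
Path 1: Dd → Tt → Cc
  Tt is a chain here and Tt is conditioned on, so the path is blocked at Tt.
Path 2: Dd → Tt ← Bb → Cc
  Bb is a fork here and Bb is conditioned on, so the path is blocked at Bb.
Path 3: Dd → Ff ← Gg → Cc
  Gg is a fork here and Gg is conditioned on, so the path is blocked at Gg.
Path 4: Dd → Ff → Cc
  Ff is a chain here and Ff is conditioned on, so the path is blocked at Ff.
Path 5: Dd → Bb → Cc
  Bb is a chain here and Bb is conditioned on, so the path is blocked at Bb.
Path 6: Dd → Bb → Tt → Cc
  Bb is a chain here and Bb is conditioned on, so the path is blocked at Bb.
All paths are blocked; Dd ⊥ Cc | {Bb, Ff, Gg, Tt} holds.

Yes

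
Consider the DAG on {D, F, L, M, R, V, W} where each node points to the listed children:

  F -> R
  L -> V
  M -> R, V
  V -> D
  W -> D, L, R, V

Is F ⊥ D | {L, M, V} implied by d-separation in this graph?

We examine all 6 paths between F and D:
Path 1: F → R ← W → L → V → D
  R is a collider here and neither R nor any of its descendants is conditioned on, so the collider stays closed — the path is blocked at R.
Path 2: F → R ← W → D
  R is a collider here and neither R nor any of its descendants is conditioned on, so the collider stays closed — the path is blocked at R.
Path 3: F → R ← W → V → D
  R is a collider here and neither R nor any of its descendants is conditioned on, so the collider stays closed — the path is blocked at R.
Path 4: F → R ← M → V ← L ← W → D
  R is a collider here and neither R nor any of its descendants is conditioned on, so the collider stays closed — the path is blocked at R.
Path 5: F → R ← M → V ← W → D
  R is a collider here and neither R nor any of its descendants is conditioned on, so the collider stays closed — the path is blocked at R.
Path 6: F → R ← M → V → D
  R is a collider here and neither R nor any of its descendants is conditioned on, so the collider stays closed — the path is blocked at R.
Since every path is blocked, d-separation holds.

Yes — F and D are d-separated given {L, M, V}.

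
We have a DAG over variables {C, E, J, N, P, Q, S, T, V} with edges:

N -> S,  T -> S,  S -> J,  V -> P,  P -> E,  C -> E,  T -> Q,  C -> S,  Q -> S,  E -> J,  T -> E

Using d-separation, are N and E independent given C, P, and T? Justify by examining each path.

There are 4 undirected paths between N and E; checking each against the conditioning set {C, P, T}:
Path 1: N → S ← C → E
  S is a collider here and neither S nor any of its descendants is conditioned on, so the collider stays closed — the path is blocked at S.
Path 2: N → S → J ← E
  J is a collider here and neither J nor any of its descendants is conditioned on, so the collider stays closed — the path is blocked at J.
Path 3: N → S ← Q ← T → E
  S is a collider here and neither S nor any of its descendants is conditioned on, so the collider stays closed — the path is blocked at S.
Path 4: N → S ← T → E
  S is a collider here and neither S nor any of its descendants is conditioned on, so the collider stays closed — the path is blocked at S.
Every path is blocked, so N and E are d-separated given {C, P, T}.

Yes — N and E are d-separated given {C, P, T}.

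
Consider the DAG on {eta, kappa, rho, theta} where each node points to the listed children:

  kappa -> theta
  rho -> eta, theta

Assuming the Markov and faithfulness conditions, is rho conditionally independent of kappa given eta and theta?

No

There is one path between rho and kappa:
Path 1: rho → theta ← kappa
  theta is a collider and theta is conditioned on, which opens it — no node blocks this path, so it is active.
Because an active path exists, rho and kappa are not d-separated.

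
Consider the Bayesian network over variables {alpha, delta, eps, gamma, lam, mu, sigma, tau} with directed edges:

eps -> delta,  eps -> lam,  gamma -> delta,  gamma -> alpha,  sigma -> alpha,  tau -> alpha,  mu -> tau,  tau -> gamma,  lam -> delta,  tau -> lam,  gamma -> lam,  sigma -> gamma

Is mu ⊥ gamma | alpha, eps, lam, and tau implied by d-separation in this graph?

6 paths connect mu and gamma; each must be blocked for d-separation to hold:
Path 1: mu → tau → lam ← eps → delta ← gamma
  tau is a chain here and tau is conditioned on, so the path is blocked at tau.
Path 2: mu → tau → lam → delta ← gamma
  tau is a chain here and tau is conditioned on, so the path is blocked at tau.
Path 3: mu → tau → lam ← gamma
  tau is a chain here and tau is conditioned on, so the path is blocked at tau.
Path 4: mu → tau → gamma
  tau is a chain here and tau is conditioned on, so the path is blocked at tau.
Path 5: mu → tau → alpha ← sigma → gamma
  tau is a chain here and tau is conditioned on, so the path is blocked at tau.
Path 6: mu → tau → alpha ← gamma
  tau is a chain here and tau is conditioned on, so the path is blocked at tau.
Every path is blocked, so mu and gamma are d-separated given {alpha, eps, lam, tau}.

Yes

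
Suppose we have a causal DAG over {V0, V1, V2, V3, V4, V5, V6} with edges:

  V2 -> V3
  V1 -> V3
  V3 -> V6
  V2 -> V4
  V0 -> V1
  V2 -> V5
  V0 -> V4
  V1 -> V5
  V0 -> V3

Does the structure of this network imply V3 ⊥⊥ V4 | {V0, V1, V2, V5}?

Yes

There are 6 undirected paths between V3 and V4; checking each against the conditioning set {V0, V1, V2, V5}:
Path 1: V3 ← V2 → V5 ← V1 ← V0 → V4
  V2 is a fork here and V2 is conditioned on, so the path is blocked at V2.
Path 2: V3 ← V2 → V4
  V2 is a fork here and V2 is conditioned on, so the path is blocked at V2.
Path 3: V3 ← V0 → V1 → V5 ← V2 → V4
  V0 is a fork here and V0 is conditioned on, so the path is blocked at V0.
Path 4: V3 ← V0 → V4
  V0 is a fork here and V0 is conditioned on, so the path is blocked at V0.
Path 5: V3 ← V1 → V5 ← V2 → V4
  V1 is a fork here and V1 is conditioned on, so the path is blocked at V1.
Path 6: V3 ← V1 ← V0 → V4
  V1 is a chain here and V1 is conditioned on, so the path is blocked at V1.
All paths are blocked; V3 ⊥ V4 | {V0, V1, V2, V5} holds.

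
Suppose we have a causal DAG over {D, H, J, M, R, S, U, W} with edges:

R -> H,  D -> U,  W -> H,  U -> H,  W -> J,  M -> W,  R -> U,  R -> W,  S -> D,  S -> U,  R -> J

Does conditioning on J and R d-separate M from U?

Enumerating the 6 paths from M to U and testing each for blocking by {J, R}:
  1. M → W → J ← R → U — W:chain[open]; J:collider[open]; R:fork[blocks] ⇒ blocked
  2. M → W → J ← R → H ← U — W:chain[open]; J:collider[open]; R:fork[blocks]; H:collider[blocks] ⇒ blocked
  3. M → W → H ← U — W:chain[open]; H:collider[blocks] ⇒ blocked
  4. M → W → H ← R → U — W:chain[open]; H:collider[blocks]; R:fork[blocks] ⇒ blocked
  5. M → W ← R → U — W:collider[open]; R:fork[blocks] ⇒ blocked
  6. M → W ← R → H ← U — W:collider[open]; R:fork[blocks]; H:collider[blocks] ⇒ blocked
All paths are blocked; M ⊥ U | {J, R} holds.

Yes — M and U are d-separated given {J, R}.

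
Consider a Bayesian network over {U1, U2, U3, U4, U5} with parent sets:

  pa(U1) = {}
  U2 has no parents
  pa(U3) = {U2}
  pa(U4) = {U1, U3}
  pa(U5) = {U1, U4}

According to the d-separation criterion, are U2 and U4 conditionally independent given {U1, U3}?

Yes — U2 and U4 are d-separated given {U1, U3}.

There is one path between U2 and U4:
Path 1: U2 → U3 → U4
  U3 is a chain here and U3 is conditioned on, so the path is blocked at U3.
Every path is blocked, so U2 and U4 are d-separated given {U1, U3}.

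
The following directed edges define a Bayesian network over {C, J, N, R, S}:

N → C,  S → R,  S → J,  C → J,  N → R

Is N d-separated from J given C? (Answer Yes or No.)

Yes

There are 2 undirected paths between N and J; checking each against the conditioning set {C}:
  1. N → C → J — C:chain[blocks] ⇒ blocked
  2. N → R ← S → J — R:collider[blocks]; S:fork[open] ⇒ blocked
All paths are blocked; N ⊥ J | {C} holds.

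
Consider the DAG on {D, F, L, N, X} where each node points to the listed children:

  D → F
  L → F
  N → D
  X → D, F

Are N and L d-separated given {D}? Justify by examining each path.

Yes — N and L are d-separated given {D}.

We examine all 2 paths between N and L:
Path 1: N → D ← X → F ← L
  F is a collider here and neither F nor any of its descendants is conditioned on, so the collider stays closed — the path is blocked at F.
Path 2: N → D → F ← L
  D is a chain here and D is conditioned on, so the path is blocked at D.
All paths are blocked; N ⊥ L | {D} holds.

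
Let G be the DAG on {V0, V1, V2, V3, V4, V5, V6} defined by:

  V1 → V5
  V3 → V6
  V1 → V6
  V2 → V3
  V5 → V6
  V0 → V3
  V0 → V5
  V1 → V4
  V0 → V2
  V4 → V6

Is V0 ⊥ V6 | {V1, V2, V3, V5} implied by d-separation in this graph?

Yes

5 paths connect V0 and V6; each must be blocked for d-separation to hold:
  1. V0 → V2 → V3 → V6 — V2:chain[blocks]; V3:chain[blocks] ⇒ blocked
  2. V0 → V3 → V6 — V3:chain[blocks] ⇒ blocked
  3. V0 → V5 → V6 — V5:chain[blocks] ⇒ blocked
  4. V0 → V5 ← V1 → V6 — V5:collider[open]; V1:fork[blocks] ⇒ blocked
  5. V0 → V5 ← V1 → V4 → V6 — V5:collider[open]; V1:fork[blocks]; V4:chain[open] ⇒ blocked
Every path is blocked, so V0 and V6 are d-separated given {V1, V2, V3, V5}.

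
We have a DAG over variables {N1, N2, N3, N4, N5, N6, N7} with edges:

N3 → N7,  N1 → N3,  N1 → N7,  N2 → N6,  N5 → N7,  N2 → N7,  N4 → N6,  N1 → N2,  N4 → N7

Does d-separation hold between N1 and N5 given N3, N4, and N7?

No — N1 and N5 are not d-separated given {N3, N4, N7}.

There are 4 undirected paths between N1 and N5; checking each against the conditioning set {N3, N4, N7}:
Path 1: N1 → N2 → N6 ← N4 → N7 ← N5
  N6 is a collider here and neither N6 nor any of its descendants is conditioned on, so the collider stays closed — the path is blocked at N6.
Path 2: N1 → N2 → N7 ← N5
  N2 is a chain and N2 is not conditioned on; N7 is a collider and N7 is conditioned on, which opens it — no node blocks this path, so it is active.
Path 3: N1 → N3 → N7 ← N5
  N3 is a chain here and N3 is conditioned on, so the path is blocked at N3.
Path 4: N1 → N7 ← N5
  N7 is a collider and N7 is conditioned on, which opens it — no node blocks this path, so it is active.
Since the path N1 → N2 → N7 ← N5 is active, N1 and N5 are not d-separated given {N3, N4, N7}.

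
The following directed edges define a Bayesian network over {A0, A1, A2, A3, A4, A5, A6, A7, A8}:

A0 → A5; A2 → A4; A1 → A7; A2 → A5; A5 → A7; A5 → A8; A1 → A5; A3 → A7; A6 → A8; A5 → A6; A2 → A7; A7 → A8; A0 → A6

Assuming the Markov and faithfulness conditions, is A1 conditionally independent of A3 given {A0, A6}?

Enumerating the 6 paths from A1 to A3 and testing each for blocking by {A0, A6}:
Path 1: A1 → A7 ← A3
  A7 is a collider here and neither A7 nor any of its descendants is conditioned on, so the collider stays closed — the path is blocked at A7.
Path 2: A1 → A5 → A7 ← A3
  A7 is a collider here and neither A7 nor any of its descendants is conditioned on, so the collider stays closed — the path is blocked at A7.
Path 3: A1 → A5 → A6 → A8 ← A7 ← A3
  A6 is a chain here and A6 is conditioned on, so the path is blocked at A6.
Path 4: A1 → A5 → A8 ← A7 ← A3
  A8 is a collider here and neither A8 nor any of its descendants is conditioned on, so the collider stays closed — the path is blocked at A8.
Path 5: A1 → A5 ← A0 → A6 → A8 ← A7 ← A3
  A0 is a fork here and A0 is conditioned on, so the path is blocked at A0.
Path 6: A1 → A5 ← A2 → A7 ← A3
  A7 is a collider here and neither A7 nor any of its descendants is conditioned on, so the collider stays closed — the path is blocked at A7.
Since every path is blocked, d-separation holds.

Yes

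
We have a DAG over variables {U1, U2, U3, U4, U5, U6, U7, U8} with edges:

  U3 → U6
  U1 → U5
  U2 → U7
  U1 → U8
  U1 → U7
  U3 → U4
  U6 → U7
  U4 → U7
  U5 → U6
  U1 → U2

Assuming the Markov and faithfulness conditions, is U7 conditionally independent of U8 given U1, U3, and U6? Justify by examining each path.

Yes — U7 and U8 are d-separated given {U1, U3, U6}.

There are 4 undirected paths between U7 and U8; checking each against the conditioning set {U1, U3, U6}:
  1. U7 ← U2 ← U1 → U8 — U2:chain[open]; U1:fork[blocks] ⇒ blocked
  2. U7 ← U6 ← U5 ← U1 → U8 — U6:chain[blocks]; U5:chain[open]; U1:fork[blocks] ⇒ blocked
  3. U7 ← U4 ← U3 → U6 ← U5 ← U1 → U8 — U4:chain[open]; U3:fork[blocks]; U6:collider[open]; U5:chain[open]; U1:fork[blocks] ⇒ blocked
  4. U7 ← U1 → U8 — U1:fork[blocks] ⇒ blocked
Since every path is blocked, d-separation holds.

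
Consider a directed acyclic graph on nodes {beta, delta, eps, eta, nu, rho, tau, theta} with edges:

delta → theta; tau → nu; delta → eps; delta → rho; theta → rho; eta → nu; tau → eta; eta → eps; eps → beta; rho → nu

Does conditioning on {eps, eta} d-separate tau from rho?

6 paths connect tau and rho; each must be blocked for d-separation to hold:
Path 1: tau → nu ← rho
  nu is a collider here and neither nu nor any of its descendants is conditioned on, so the collider stays closed — the path is blocked at nu.
Path 2: tau → nu ← eta → eps ← delta → rho
  nu is a collider here and neither nu nor any of its descendants is conditioned on, so the collider stays closed — the path is blocked at nu.
Path 3: tau → nu ← eta → eps ← delta → theta → rho
  nu is a collider here and neither nu nor any of its descendants is conditioned on, so the collider stays closed — the path is blocked at nu.
Path 4: tau → eta → eps ← delta → rho
  eta is a chain here and eta is conditioned on, so the path is blocked at eta.
Path 5: tau → eta → eps ← delta → theta → rho
  eta is a chain here and eta is conditioned on, so the path is blocked at eta.
Path 6: tau → eta → nu ← rho
  eta is a chain here and eta is conditioned on, so the path is blocked at eta.
All paths are blocked; tau ⊥ rho | {eps, eta} holds.

Yes — tau and rho are d-separated given {eps, eta}.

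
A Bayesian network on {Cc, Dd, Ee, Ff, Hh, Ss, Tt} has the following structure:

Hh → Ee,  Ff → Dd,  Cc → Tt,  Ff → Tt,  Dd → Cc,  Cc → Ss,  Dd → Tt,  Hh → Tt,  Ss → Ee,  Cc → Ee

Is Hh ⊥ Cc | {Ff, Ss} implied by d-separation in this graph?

Yes

5 paths connect Hh and Cc; each must be blocked for d-separation to hold:
Path 1: Hh → Tt ← Ff → Dd → Cc
  Tt is a collider here and neither Tt nor any of its descendants is conditioned on, so the collider stays closed — the path is blocked at Tt.
Path 2: Hh → Tt ← Cc
  Tt is a collider here and neither Tt nor any of its descendants is conditioned on, so the collider stays closed — the path is blocked at Tt.
Path 3: Hh → Tt ← Dd → Cc
  Tt is a collider here and neither Tt nor any of its descendants is conditioned on, so the collider stays closed — the path is blocked at Tt.
Path 4: Hh → Ee ← Ss ← Cc
  Ee is a collider here and neither Ee nor any of its descendants is conditioned on, so the collider stays closed — the path is blocked at Ee.
Path 5: Hh → Ee ← Cc
  Ee is a collider here and neither Ee nor any of its descendants is conditioned on, so the collider stays closed — the path is blocked at Ee.
Since every path is blocked, d-separation holds.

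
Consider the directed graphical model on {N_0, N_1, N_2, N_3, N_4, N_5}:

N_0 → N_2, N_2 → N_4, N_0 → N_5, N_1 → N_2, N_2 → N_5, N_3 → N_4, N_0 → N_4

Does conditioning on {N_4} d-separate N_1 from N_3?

3 paths connect N_1 and N_3; each must be blocked for d-separation to hold:
Path 1: N_1 → N_2 → N_4 ← N_3
  N_2 is a chain and N_2 is not conditioned on; N_4 is a collider and N_4 is conditioned on, which opens it — no node blocks this path, so it is active.
Path 2: N_1 → N_2 → N_5 ← N_0 → N_4 ← N_3
  N_5 is a collider here and neither N_5 nor any of its descendants is conditioned on, so the collider stays closed — the path is blocked at N_5.
Path 3: N_1 → N_2 ← N_0 → N_4 ← N_3
  N_2 is a collider and its descendant N_4 is conditioned on, which opens it; N_0 is a fork and N_0 is not conditioned on; N_4 is a collider and N_4 is conditioned on, which opens it — no node blocks this path, so it is active.
Since the path N_1 → N_2 → N_4 ← N_3 is active, N_1 and N_3 are not d-separated given {N_4}.

No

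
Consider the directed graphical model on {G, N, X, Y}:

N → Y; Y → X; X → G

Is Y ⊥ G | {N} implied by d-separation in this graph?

No — Y and G are not d-separated given {N}.

Only one path connects Y and G:
  1. Y → X → G — X:chain[open] ⇒ active
At least one path is unblocked, so d-separation fails.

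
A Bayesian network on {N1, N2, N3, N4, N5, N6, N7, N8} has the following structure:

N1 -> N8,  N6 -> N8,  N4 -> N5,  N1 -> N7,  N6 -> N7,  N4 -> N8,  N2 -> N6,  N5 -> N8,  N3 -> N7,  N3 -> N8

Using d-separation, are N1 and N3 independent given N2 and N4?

We examine all 4 paths between N1 and N3:
Path 1: N1 → N7 ← N6 → N8 ← N3
  N7 is a collider here and neither N7 nor any of its descendants is conditioned on, so the collider stays closed — the path is blocked at N7.
Path 2: N1 → N7 ← N3
  N7 is a collider here and neither N7 nor any of its descendants is conditioned on, so the collider stays closed — the path is blocked at N7.
Path 3: N1 → N8 ← N6 → N7 ← N3
  N8 is a collider here and neither N8 nor any of its descendants is conditioned on, so the collider stays closed — the path is blocked at N8.
Path 4: N1 → N8 ← N3
  N8 is a collider here and neither N8 nor any of its descendants is conditioned on, so the collider stays closed — the path is blocked at N8.
All paths are blocked; N1 ⊥ N3 | {N2, N4} holds.

Yes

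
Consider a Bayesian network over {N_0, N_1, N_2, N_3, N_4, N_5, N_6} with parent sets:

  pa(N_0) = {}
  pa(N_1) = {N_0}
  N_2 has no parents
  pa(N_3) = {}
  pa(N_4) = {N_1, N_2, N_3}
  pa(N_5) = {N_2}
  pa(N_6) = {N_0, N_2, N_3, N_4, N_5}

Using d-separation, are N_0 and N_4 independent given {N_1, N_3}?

Yes

5 paths connect N_0 and N_4; each must be blocked for d-separation to hold:
  1. N_0 → N_6 ← N_5 ← N_2 → N_4 — N_6:collider[blocks]; N_5:chain[open]; N_2:fork[open] ⇒ blocked
  2. N_0 → N_6 ← N_4 — N_6:collider[blocks] ⇒ blocked
  3. N_0 → N_6 ← N_3 → N_4 — N_6:collider[blocks]; N_3:fork[blocks] ⇒ blocked
  4. N_0 → N_6 ← N_2 → N_4 — N_6:collider[blocks]; N_2:fork[open] ⇒ blocked
  5. N_0 → N_1 → N_4 — N_1:chain[blocks] ⇒ blocked
All paths are blocked; N_0 ⊥ N_4 | {N_1, N_3} holds.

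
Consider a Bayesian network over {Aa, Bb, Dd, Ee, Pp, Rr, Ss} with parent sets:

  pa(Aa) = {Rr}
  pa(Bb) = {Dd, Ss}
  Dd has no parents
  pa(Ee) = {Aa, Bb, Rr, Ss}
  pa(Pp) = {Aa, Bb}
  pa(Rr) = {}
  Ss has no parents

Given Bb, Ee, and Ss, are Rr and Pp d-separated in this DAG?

6 paths connect Rr and Pp; each must be blocked for d-separation to hold:
Path 1: Rr → Ee ← Aa → Pp
  Ee is a collider and Ee is conditioned on, which opens it; Aa is a fork and Aa is not conditioned on — no node blocks this path, so it is active.
Path 2: Rr → Ee ← Bb → Pp
  Bb is a fork here and Bb is conditioned on, so the path is blocked at Bb.
Path 3: Rr → Ee ← Ss → Bb → Pp
  Ss is a fork here and Ss is conditioned on, so the path is blocked at Ss.
Path 4: Rr → Aa → Ee ← Bb → Pp
  Bb is a fork here and Bb is conditioned on, so the path is blocked at Bb.
Path 5: Rr → Aa → Ee ← Ss → Bb → Pp
  Ss is a fork here and Ss is conditioned on, so the path is blocked at Ss.
Path 6: Rr → Aa → Pp
  Aa is a chain and Aa is not conditioned on — no node blocks this path, so it is active.
Because an active path exists, Rr and Pp are not d-separated.

No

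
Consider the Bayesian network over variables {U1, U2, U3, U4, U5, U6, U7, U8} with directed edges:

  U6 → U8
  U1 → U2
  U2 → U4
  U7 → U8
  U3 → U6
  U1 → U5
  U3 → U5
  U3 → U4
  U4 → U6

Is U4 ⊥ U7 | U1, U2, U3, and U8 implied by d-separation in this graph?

We examine all 3 paths between U4 and U7:
  1. U4 ← U2 ← U1 → U5 ← U3 → U6 → U8 ← U7 — U2:chain[blocks]; U1:fork[blocks]; U5:collider[blocks]; U3:fork[blocks]; U6:chain[open]; U8:collider[open] ⇒ blocked
  2. U4 ← U3 → U6 → U8 ← U7 — U3:fork[blocks]; U6:chain[open]; U8:collider[open] ⇒ blocked
  3. U4 → U6 → U8 ← U7 — U6:chain[open]; U8:collider[open] ⇒ active
Since the path U4 → U6 → U8 ← U7 is active, U4 and U7 are not d-separated given {U1, U2, U3, U8}.

No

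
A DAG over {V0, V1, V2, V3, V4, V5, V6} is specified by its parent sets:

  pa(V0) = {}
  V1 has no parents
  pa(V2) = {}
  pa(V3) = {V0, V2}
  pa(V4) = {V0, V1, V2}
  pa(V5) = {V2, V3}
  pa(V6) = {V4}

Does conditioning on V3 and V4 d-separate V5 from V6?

Enumerating the 4 paths from V5 to V6 and testing each for blocking by {V3, V4}:
Path 1: V5 ← V3 ← V0 → V4 → V6
  V3 is a chain here and V3 is conditioned on, so the path is blocked at V3.
Path 2: V5 ← V3 ← V2 → V4 → V6
  V3 is a chain here and V3 is conditioned on, so the path is blocked at V3.
Path 3: V5 ← V2 → V3 ← V0 → V4 → V6
  V4 is a chain here and V4 is conditioned on, so the path is blocked at V4.
Path 4: V5 ← V2 → V4 → V6
  V4 is a chain here and V4 is conditioned on, so the path is blocked at V4.
All paths are blocked; V5 ⊥ V6 | {V3, V4} holds.

Yes — V5 and V6 are d-separated given {V3, V4}.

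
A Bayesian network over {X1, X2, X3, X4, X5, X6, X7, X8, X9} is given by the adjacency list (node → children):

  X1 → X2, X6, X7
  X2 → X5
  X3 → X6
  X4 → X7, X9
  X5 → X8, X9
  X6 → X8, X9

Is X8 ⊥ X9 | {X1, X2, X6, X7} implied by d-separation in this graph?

No

We examine all 6 paths between X8 and X9:
Path 1: X8 ← X5 → X9
  X5 is a fork and X5 is not conditioned on — no node blocks this path, so it is active.
Path 2: X8 ← X5 ← X2 ← X1 → X7 ← X4 → X9
  X2 is a chain here and X2 is conditioned on, so the path is blocked at X2.
Path 3: X8 ← X5 ← X2 ← X1 → X6 → X9
  X2 is a chain here and X2 is conditioned on, so the path is blocked at X2.
Path 4: X8 ← X6 → X9
  X6 is a fork here and X6 is conditioned on, so the path is blocked at X6.
Path 5: X8 ← X6 ← X1 → X7 ← X4 → X9
  X6 is a chain here and X6 is conditioned on, so the path is blocked at X6.
Path 6: X8 ← X6 ← X1 → X2 → X5 → X9
  X6 is a chain here and X6 is conditioned on, so the path is blocked at X6.
At least one path is unblocked, so d-separation fails.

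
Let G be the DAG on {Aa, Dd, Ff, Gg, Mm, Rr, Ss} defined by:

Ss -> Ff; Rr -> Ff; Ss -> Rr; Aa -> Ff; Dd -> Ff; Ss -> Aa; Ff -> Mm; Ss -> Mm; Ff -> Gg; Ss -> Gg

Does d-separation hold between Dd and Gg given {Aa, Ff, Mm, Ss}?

Yes — Dd and Gg are d-separated given {Aa, Ff, Mm, Ss}.

Enumerating the 5 paths from Dd to Gg and testing each for blocking by {Aa, Ff, Mm, Ss}:
  1. Dd → Ff ← Ss → Gg — Ff:collider[open]; Ss:fork[blocks] ⇒ blocked
  2. Dd → Ff ← Aa ← Ss → Gg — Ff:collider[open]; Aa:chain[blocks]; Ss:fork[blocks] ⇒ blocked
  3. Dd → Ff → Gg — Ff:chain[blocks] ⇒ blocked
  4. Dd → Ff → Mm ← Ss → Gg — Ff:chain[blocks]; Mm:collider[open]; Ss:fork[blocks] ⇒ blocked
  5. Dd → Ff ← Rr ← Ss → Gg — Ff:collider[open]; Rr:chain[open]; Ss:fork[blocks] ⇒ blocked
Since every path is blocked, d-separation holds.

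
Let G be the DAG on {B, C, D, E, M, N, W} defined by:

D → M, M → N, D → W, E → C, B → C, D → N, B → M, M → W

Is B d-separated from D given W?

No

Enumerating the 3 paths from B to D and testing each for blocking by {W}:
Path 1: B → M → N ← D
  N is a collider here and neither N nor any of its descendants is conditioned on, so the collider stays closed — the path is blocked at N.
Path 2: B → M ← D
  M is a collider and its descendant W is conditioned on, which opens it — no node blocks this path, so it is active.
Path 3: B → M → W ← D
  M is a chain and M is not conditioned on; W is a collider and W is conditioned on, which opens it — no node blocks this path, so it is active.
Since the path B → M ← D is active, B and D are not d-separated given {W}.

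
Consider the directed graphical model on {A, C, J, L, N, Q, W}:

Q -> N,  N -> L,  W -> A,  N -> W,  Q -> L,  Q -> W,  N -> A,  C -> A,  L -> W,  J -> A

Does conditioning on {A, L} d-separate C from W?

We examine all 6 paths between C and W:
  1. C → A ← W — A:collider[open] ⇒ active
  2. C → A ← N ← Q → L → W — A:collider[open]; N:chain[open]; Q:fork[open]; L:chain[blocks] ⇒ blocked
  3. C → A ← N ← Q → W — A:collider[open]; N:chain[open]; Q:fork[open] ⇒ active
  4. C → A ← N → L ← Q → W — A:collider[open]; N:fork[open]; L:collider[open]; Q:fork[open] ⇒ active
  5. C → A ← N → L → W — A:collider[open]; N:fork[open]; L:chain[blocks] ⇒ blocked
  6. C → A ← N → W — A:collider[open]; N:fork[open] ⇒ active
At least one path is unblocked, so d-separation fails.

No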